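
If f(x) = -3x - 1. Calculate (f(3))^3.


f(3) = -10
(-10)^3 = -1000

-1000


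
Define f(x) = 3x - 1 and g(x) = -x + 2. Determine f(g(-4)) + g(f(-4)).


f(g(-4)) = 17
g(f(-4)) = 15
Sum = 32

32


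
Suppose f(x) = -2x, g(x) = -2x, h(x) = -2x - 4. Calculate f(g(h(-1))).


h(-1) = -2
g(-2) = 4
f(4) = -8

-8


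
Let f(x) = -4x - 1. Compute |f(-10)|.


f(-10) = 39
|39| = 39

39


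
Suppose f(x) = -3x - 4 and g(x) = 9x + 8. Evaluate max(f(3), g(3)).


f(3) = -13
g(3) = 35
max = 35

35


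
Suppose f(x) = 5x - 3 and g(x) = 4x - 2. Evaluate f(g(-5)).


-113


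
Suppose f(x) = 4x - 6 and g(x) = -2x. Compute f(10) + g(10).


14


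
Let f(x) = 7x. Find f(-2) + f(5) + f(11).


98


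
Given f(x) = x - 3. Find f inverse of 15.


Solve x - 3 = 15
x = (15 + 3) / 1 = 18

18


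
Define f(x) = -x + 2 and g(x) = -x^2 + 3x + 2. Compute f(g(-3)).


g(-3) = -16
f(-16) = 18

18


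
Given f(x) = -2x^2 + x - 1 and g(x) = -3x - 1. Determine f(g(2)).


g(2) = -7
f(-7) = (-2)*(-7)^2 + 1*(-7) - 1 = -106

-106


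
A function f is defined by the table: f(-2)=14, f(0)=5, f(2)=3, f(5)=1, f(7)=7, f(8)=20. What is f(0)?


Reading from the table at x = 0

5


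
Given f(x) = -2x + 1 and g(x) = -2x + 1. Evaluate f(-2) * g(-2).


f(-2) = 5
g(-2) = 5
Product = 25

25


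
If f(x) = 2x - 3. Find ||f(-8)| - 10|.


f(-8) = -19
|-19| = 19
|19 - 10| = 9

9


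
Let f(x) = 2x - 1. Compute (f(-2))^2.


f(-2) = -5
(-5)^2 = 25

25


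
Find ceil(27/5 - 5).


27/5 = 5.4
5.4 - 5 = 0.4
ceil(0.4) = 1

1


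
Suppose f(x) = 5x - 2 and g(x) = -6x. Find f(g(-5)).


g(-5) = 30
f(30) = 148

148


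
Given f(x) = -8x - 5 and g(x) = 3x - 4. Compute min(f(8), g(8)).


f(8) = -69
g(8) = 20
min = -69

-69


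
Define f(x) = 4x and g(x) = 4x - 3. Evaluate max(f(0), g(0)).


0


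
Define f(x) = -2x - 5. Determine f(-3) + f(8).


f(-3) = 1
f(8) = -21
Sum = -20

-20


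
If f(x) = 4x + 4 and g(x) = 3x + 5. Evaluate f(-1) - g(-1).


f(-1) = 0
g(-1) = 2
Difference = -2

-2


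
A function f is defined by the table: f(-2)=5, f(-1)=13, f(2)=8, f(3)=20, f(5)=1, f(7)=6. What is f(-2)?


Reading from the table at x = -2

5


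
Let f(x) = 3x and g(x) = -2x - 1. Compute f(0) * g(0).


f(0) = 0
g(0) = -1
Product = 0

0


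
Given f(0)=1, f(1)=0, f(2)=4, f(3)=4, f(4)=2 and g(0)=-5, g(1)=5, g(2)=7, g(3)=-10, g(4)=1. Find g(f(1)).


f(1) = 0
g(0) = -5

-5


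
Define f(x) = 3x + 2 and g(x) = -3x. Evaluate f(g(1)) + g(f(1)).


f(g(1)) = -7
g(f(1)) = -15
Sum = -22

-22


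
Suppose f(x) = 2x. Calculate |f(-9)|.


f(-9) = -18
|-18| = 18

18


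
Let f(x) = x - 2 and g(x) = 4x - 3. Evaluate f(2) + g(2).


f(2) = 0
g(2) = 5
Sum = 5

5


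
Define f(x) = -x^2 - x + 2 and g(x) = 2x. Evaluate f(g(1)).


g(1) = 2
f(2) = (-1)*(2)^2 - 1*(2) + 2 = -4

-4


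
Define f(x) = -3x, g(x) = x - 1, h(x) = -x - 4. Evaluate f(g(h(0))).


15


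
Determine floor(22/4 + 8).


13


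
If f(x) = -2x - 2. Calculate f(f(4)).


f(4) = -10
f(-10) = 18

18


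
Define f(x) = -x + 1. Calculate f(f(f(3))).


f(3) = -2
f(-2) = 3
f(3) = -2

-2


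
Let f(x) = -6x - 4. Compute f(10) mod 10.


f(10) = -64
-64 mod 10 = 6

6


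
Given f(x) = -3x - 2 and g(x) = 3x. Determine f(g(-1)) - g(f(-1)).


4


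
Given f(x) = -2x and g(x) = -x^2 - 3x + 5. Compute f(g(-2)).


g(-2) = 7
f(7) = -14

-14


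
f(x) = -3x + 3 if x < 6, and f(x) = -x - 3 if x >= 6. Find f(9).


-12


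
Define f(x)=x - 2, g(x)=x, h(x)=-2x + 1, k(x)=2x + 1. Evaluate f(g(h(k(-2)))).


5


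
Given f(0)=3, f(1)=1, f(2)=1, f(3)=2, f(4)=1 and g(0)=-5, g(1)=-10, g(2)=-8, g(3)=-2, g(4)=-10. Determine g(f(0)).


f(0) = 3
g(3) = -2

-2


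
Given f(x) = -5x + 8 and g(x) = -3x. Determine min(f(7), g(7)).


-27


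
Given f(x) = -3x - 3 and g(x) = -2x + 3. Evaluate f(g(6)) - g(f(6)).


f(g(6)) = 24
g(f(6)) = 45
Difference = -21

-21


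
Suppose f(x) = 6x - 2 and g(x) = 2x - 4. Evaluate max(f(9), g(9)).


f(9) = 52
g(9) = 14
max = 52

52


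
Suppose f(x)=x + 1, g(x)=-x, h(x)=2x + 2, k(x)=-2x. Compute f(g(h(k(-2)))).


k(-2) = 4
h(4) = 10
g(10) = -10
f(-10) = -9

-9


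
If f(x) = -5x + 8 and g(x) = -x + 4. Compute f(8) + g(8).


f(8) = -32
g(8) = -4
Sum = -36

-36


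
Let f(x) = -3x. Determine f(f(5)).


f(5) = -15
f(-15) = 45

45


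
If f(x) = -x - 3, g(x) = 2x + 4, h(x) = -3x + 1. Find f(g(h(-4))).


h(-4) = 13
g(13) = 30
f(30) = -33

-33


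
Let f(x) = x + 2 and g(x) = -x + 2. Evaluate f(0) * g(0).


f(0) = 2
g(0) = 2
Product = 4

4


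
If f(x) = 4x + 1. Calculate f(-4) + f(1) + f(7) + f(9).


f(-4) = -15
f(1) = 5
f(7) = 29
f(9) = 37
Sum = 56

56


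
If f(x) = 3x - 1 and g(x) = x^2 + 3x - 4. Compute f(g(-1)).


g(-1) = -6
f(-6) = -19

-19


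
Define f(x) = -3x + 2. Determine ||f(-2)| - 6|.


2


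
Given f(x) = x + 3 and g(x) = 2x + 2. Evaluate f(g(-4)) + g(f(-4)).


f(g(-4)) = -3
g(f(-4)) = 0
Sum = -3

-3


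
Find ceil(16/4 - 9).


16/4 = 4
4 - 9 = -5
ceil(-5) = -5

-5


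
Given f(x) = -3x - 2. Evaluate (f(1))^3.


-125


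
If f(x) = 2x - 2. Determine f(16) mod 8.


6


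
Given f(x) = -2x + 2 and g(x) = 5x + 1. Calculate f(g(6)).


g(6) = 31
f(31) = -60

-60


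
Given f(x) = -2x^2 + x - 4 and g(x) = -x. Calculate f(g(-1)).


g(-1) = 1
f(1) = (-2)*(1)^2 + 1*(1) - 4 = -5

-5


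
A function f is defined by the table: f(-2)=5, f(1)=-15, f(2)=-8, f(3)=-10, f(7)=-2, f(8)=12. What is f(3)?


-10


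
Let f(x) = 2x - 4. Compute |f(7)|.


f(7) = 10
|10| = 10

10


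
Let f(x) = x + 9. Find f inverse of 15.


Solve x + 9 = 15
x = (15 - 9) / 1 = 6

6


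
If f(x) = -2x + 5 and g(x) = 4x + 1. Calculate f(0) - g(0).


4


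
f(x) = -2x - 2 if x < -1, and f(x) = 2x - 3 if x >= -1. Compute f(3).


3


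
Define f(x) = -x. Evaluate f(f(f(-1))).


1


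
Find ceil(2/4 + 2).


2/4 = 0.5
0.5 + 2 = 2.5
ceil(2.5) = 3

3


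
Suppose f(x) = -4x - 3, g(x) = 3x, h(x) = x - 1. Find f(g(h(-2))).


33


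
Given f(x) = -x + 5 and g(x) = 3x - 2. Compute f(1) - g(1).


f(1) = 4
g(1) = 1
Difference = 3

3


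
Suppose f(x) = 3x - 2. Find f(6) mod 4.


f(6) = 16
16 mod 4 = 0

0


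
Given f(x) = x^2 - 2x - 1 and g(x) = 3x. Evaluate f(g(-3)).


g(-3) = -9
f(-9) = 1*(-9)^2 - 2*(-9) - 1 = 98

98


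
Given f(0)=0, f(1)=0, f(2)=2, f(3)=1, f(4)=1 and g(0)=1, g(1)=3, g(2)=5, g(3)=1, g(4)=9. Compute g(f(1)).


f(1) = 0
g(0) = 1

1


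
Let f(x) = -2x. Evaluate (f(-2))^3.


64


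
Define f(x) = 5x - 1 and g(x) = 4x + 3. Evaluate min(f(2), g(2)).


9


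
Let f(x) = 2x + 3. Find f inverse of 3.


Solve 2x + 3 = 3
x = (3 - 3) / 2 = 0

0


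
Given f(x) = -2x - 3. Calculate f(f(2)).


11


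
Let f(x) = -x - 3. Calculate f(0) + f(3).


-9


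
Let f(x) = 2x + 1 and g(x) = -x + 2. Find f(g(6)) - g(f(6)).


4


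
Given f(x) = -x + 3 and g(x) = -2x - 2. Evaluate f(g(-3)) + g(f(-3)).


-15


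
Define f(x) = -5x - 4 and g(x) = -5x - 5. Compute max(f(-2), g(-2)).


f(-2) = 6
g(-2) = 5
max = 6

6


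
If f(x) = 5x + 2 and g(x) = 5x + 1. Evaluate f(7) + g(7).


f(7) = 37
g(7) = 36
Sum = 73

73


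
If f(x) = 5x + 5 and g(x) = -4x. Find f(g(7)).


g(7) = -28
f(-28) = -135

-135


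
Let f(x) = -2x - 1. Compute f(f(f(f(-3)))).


f(-3) = 5
f(5) = -11
f(-11) = 21
f(21) = -43

-43


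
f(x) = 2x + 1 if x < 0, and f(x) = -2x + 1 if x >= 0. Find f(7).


7 satisfies x >= 0
f(7) = -13

-13


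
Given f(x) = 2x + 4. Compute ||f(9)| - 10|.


f(9) = 22
|22| = 22
|22 - 10| = 12

12


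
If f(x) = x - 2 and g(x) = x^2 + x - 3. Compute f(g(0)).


g(0) = -3
f(-3) = -5

-5


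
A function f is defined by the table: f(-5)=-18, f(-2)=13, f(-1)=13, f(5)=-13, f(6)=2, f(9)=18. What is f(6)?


2


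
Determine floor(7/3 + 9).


7/3 = 2.3333
2.3333 + 9 = 11.3333
floor(11.3333) = 11

11


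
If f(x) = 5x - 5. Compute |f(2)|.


f(2) = 5
|5| = 5

5


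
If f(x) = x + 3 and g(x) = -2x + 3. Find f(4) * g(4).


f(4) = 7
g(4) = -5
Product = -35

-35


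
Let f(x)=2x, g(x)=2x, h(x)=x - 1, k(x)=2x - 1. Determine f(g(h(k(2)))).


8


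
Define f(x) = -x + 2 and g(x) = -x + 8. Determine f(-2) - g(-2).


-6


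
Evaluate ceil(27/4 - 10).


27/4 = 6.75
6.75 - 10 = -3.25
ceil(-3.25) = -3

-3


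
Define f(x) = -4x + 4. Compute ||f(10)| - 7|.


f(10) = -36
|-36| = 36
|36 - 7| = 29

29


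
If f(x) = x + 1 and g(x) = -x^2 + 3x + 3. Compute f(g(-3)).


g(-3) = -15
f(-15) = -14

-14


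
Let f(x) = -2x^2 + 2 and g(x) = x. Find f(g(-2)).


g(-2) = -2
f(-2) = (-2)*(-2)^2 + 2 = -6

-6


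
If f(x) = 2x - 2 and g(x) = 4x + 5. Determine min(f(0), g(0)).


f(0) = -2
g(0) = 5
min = -2

-2


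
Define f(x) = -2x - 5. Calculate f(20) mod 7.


f(20) = -45
-45 mod 7 = 4

4


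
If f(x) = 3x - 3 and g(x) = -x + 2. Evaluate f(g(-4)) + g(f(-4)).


f(g(-4)) = 15
g(f(-4)) = 17
Sum = 32

32


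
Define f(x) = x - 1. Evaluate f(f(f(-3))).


f(-3) = -4
f(-4) = -5
f(-5) = -6

-6


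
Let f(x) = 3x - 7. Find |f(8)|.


f(8) = 17
|17| = 17

17


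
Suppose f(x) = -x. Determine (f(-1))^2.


f(-1) = 1
(1)^2 = 1

1


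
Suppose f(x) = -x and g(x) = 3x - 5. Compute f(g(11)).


g(11) = 28
f(28) = -28

-28


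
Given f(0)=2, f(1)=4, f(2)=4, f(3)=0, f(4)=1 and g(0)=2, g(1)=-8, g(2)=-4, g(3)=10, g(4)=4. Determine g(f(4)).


f(4) = 1
g(1) = -8

-8


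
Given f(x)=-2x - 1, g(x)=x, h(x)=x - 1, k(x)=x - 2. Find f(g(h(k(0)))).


k(0) = -2
h(-2) = -3
g(-3) = -3
f(-3) = 5

5


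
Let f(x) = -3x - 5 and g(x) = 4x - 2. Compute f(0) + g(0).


f(0) = -5
g(0) = -2
Sum = -7

-7


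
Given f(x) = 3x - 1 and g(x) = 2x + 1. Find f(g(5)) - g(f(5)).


f(g(5)) = 32
g(f(5)) = 29
Difference = 3

3


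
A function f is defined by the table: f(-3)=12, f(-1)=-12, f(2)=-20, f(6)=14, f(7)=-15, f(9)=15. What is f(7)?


Reading from the table at x = 7

-15


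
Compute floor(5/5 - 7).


5/5 = 1
1 - 7 = -6
floor(-6) = -6

-6


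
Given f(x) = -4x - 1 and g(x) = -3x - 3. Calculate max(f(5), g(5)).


f(5) = -21
g(5) = -18
max = -18

-18


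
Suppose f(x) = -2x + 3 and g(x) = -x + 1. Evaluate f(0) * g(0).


f(0) = 3
g(0) = 1
Product = 3

3


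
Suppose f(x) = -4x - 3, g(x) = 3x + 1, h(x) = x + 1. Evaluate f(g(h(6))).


h(6) = 7
g(7) = 22
f(22) = -91

-91


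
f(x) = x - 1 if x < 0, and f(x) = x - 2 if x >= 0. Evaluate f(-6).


-6 satisfies x < 0
f(-6) = -7

-7


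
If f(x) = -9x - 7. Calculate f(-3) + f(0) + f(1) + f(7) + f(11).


f(-3) = 20
f(0) = -7
f(1) = -16
f(7) = -70
f(11) = -106
Sum = -179

-179


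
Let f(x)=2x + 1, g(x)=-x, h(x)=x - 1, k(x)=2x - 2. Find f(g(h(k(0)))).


7


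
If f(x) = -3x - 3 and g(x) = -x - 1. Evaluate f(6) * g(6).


f(6) = -21
g(6) = -7
Product = 147

147


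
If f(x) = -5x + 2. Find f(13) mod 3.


f(13) = -63
-63 mod 3 = 0

0


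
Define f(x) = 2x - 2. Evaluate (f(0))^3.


f(0) = -2
(-2)^3 = -8

-8


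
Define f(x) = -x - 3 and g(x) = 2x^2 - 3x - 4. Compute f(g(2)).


g(2) = -2
f(-2) = -1

-1


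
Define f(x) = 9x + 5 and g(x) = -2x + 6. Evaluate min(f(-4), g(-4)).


f(-4) = -31
g(-4) = 14
min = -31

-31


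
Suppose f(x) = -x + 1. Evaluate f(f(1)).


f(1) = 0
f(0) = 1

1


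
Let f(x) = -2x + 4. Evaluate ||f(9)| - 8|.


f(9) = -14
|-14| = 14
|14 - 8| = 6

6


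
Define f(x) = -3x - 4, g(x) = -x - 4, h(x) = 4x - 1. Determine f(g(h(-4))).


h(-4) = -17
g(-17) = 13
f(13) = -43

-43


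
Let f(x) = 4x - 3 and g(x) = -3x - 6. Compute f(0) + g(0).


-9


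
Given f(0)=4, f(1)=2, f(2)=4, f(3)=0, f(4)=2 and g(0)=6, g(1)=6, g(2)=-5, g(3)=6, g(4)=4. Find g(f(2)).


4


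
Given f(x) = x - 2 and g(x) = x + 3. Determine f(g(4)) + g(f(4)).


f(g(4)) = 5
g(f(4)) = 5
Sum = 10

10


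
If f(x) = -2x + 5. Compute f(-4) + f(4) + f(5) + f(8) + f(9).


f(-4) = 13
f(4) = -3
f(5) = -5
f(8) = -11
f(9) = -13
Sum = -19

-19


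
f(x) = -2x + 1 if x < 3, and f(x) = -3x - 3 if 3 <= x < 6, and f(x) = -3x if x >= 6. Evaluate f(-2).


-2 satisfies x < 3
f(-2) = 5

5


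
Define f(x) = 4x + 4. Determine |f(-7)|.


f(-7) = -24
|-24| = 24

24


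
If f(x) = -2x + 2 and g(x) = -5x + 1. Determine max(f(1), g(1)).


f(1) = 0
g(1) = -4
max = 0

0


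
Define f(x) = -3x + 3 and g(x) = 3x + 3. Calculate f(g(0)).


g(0) = 3
f(3) = -6

-6


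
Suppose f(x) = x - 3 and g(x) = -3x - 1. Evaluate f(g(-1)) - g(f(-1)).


f(g(-1)) = -1
g(f(-1)) = 11
Difference = -12

-12


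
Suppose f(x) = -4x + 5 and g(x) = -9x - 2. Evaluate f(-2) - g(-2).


f(-2) = 13
g(-2) = 16
Difference = -3

-3


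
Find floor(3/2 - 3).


3/2 = 1.5
1.5 - 3 = -1.5
floor(-1.5) = -2

-2


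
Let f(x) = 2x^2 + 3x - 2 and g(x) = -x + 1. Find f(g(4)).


g(4) = -3
f(-3) = 2*(-3)^2 + 3*(-3) - 2 = 7

7


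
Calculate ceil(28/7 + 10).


28/7 = 4
4 + 10 = 14
ceil(14) = 14

14


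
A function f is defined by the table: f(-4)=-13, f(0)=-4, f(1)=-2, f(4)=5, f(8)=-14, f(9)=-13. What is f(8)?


-14


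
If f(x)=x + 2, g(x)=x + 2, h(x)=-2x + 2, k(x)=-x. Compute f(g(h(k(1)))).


8


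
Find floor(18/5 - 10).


-7


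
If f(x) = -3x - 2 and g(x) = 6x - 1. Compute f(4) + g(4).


f(4) = -14
g(4) = 23
Sum = 9

9


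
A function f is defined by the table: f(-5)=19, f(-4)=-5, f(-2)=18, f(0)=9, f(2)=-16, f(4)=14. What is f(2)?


Reading from the table at x = 2

-16


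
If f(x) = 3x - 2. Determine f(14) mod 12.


f(14) = 40
40 mod 12 = 4

4


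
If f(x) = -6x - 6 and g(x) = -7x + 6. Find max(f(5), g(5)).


f(5) = -36
g(5) = -29
max = -29

-29


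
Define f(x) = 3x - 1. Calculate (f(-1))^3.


-64


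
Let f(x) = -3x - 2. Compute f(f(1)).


f(1) = -5
f(-5) = 13

13


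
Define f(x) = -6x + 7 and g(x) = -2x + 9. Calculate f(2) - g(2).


f(2) = -5
g(2) = 5
Difference = -10

-10


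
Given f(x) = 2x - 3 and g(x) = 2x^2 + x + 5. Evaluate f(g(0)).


g(0) = 5
f(5) = 7

7


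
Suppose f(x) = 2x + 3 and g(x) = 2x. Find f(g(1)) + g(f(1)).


17


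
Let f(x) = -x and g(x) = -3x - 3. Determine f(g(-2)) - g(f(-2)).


f(g(-2)) = -3
g(f(-2)) = -9
Difference = 6

6


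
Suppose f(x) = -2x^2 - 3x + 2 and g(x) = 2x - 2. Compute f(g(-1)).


g(-1) = -4
f(-4) = (-2)*(-4)^2 - 3*(-4) + 2 = -18

-18


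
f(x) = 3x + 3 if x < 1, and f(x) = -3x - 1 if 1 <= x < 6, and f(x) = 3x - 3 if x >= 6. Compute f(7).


7 satisfies x >= 6
f(7) = 18

18


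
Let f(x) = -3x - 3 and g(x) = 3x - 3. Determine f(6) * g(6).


f(6) = -21
g(6) = 15
Product = -315

-315


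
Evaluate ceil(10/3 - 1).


10/3 = 3.3333
3.3333 - 1 = 2.3333
ceil(2.3333) = 3

3


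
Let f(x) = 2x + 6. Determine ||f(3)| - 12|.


f(3) = 12
|12| = 12
|12 - 12| = 0

0


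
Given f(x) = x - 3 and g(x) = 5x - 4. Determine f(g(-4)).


g(-4) = -24
f(-24) = -27

-27


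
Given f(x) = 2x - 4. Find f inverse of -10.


Solve 2x - 4 = -10
x = (-10 + 4) / 2 = -3

-3


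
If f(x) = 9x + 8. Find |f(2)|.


f(2) = 26
|26| = 26

26


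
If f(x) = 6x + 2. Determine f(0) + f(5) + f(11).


f(0) = 2
f(5) = 32
f(11) = 68
Sum = 102

102


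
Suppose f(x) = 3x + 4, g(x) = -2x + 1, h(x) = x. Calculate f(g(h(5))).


h(5) = 5
g(5) = -9
f(-9) = -23

-23


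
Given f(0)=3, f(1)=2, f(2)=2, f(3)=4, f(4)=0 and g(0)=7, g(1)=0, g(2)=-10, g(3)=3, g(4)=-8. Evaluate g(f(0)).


f(0) = 3
g(3) = 3

3


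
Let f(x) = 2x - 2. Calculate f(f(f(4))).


f(4) = 6
f(6) = 10
f(10) = 18

18


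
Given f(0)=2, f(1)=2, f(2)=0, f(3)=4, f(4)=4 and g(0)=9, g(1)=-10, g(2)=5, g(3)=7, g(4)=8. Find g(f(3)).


f(3) = 4
g(4) = 8

8


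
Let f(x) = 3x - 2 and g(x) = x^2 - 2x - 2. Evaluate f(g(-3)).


g(-3) = 13
f(13) = 37

37


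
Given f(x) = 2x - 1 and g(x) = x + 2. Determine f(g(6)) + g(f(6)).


f(g(6)) = 15
g(f(6)) = 13
Sum = 28

28


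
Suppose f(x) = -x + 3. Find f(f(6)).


f(6) = -3
f(-3) = 6

6


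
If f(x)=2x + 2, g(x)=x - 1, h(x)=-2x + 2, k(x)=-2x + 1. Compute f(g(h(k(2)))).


16


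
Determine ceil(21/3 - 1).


21/3 = 7
7 - 1 = 6
ceil(6) = 6

6


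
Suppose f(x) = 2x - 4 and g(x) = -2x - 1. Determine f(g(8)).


-38


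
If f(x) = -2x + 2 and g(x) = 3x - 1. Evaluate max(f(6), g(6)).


f(6) = -10
g(6) = 17
max = 17

17


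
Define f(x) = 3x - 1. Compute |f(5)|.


f(5) = 14
|14| = 14

14


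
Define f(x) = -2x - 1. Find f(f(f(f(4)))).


f(4) = -9
f(-9) = 17
f(17) = -35
f(-35) = 69

69


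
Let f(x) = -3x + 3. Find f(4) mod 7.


f(4) = -9
-9 mod 7 = 5

5


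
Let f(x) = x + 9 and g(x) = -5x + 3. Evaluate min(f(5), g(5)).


-22


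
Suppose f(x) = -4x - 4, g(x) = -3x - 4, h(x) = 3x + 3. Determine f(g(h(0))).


h(0) = 3
g(3) = -13
f(-13) = 48

48


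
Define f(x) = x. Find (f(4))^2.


f(4) = 4
(4)^2 = 16

16


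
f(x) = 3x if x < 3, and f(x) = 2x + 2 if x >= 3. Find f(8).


8 satisfies x >= 3
f(8) = 18

18


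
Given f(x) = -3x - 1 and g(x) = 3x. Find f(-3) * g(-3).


f(-3) = 8
g(-3) = -9
Product = -72

-72


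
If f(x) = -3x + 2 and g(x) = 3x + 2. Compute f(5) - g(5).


f(5) = -13
g(5) = 17
Difference = -30

-30


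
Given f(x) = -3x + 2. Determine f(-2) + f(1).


f(-2) = 8
f(1) = -1
Sum = 7

7


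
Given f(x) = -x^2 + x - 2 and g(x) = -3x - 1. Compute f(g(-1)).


g(-1) = 2
f(2) = (-1)*(2)^2 + 1*(2) - 2 = -4

-4


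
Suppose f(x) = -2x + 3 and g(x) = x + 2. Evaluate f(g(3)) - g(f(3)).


f(g(3)) = -7
g(f(3)) = -1
Difference = -6

-6


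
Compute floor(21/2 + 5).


21/2 = 10.5
10.5 + 5 = 15.5
floor(15.5) = 15

15


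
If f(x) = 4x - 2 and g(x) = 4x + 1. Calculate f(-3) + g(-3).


f(-3) = -14
g(-3) = -11
Sum = -25

-25


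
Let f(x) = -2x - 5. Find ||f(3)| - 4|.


f(3) = -11
|-11| = 11
|11 - 4| = 7

7


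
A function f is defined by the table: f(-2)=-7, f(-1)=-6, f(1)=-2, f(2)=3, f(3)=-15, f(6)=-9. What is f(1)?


Reading from the table at x = 1

-2


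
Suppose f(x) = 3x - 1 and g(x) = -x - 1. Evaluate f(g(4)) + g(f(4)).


f(g(4)) = -16
g(f(4)) = -12
Sum = -28

-28


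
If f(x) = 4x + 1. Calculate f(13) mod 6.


5


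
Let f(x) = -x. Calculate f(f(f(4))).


f(4) = -4
f(-4) = 4
f(4) = -4

-4


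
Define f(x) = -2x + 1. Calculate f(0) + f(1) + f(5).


f(0) = 1
f(1) = -1
f(5) = -9
Sum = -9

-9


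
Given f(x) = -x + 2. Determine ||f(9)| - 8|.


f(9) = -7
|-7| = 7
|7 - 8| = 1

1


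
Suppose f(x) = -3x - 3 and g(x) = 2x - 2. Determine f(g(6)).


g(6) = 10
f(10) = -33

-33


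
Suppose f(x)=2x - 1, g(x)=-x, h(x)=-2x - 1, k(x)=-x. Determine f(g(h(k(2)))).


k(2) = -2
h(-2) = 3
g(3) = -3
f(-3) = -7

-7


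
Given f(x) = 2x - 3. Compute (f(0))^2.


f(0) = -3
(-3)^2 = 9

9


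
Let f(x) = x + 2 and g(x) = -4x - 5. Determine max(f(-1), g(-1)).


f(-1) = 1
g(-1) = -1
max = 1

1


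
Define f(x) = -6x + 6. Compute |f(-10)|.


f(-10) = 66
|66| = 66

66


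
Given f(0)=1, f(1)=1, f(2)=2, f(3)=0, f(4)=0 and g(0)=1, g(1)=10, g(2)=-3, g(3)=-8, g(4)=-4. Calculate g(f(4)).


f(4) = 0
g(0) = 1

1


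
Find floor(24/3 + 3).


24/3 = 8
8 + 3 = 11
floor(11) = 11

11


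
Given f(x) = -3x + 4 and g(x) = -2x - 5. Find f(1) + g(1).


f(1) = 1
g(1) = -7
Sum = -6

-6


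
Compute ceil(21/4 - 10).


21/4 = 5.25
5.25 - 10 = -4.75
ceil(-4.75) = -4

-4


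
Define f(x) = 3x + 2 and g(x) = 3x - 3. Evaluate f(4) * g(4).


f(4) = 14
g(4) = 9
Product = 126

126


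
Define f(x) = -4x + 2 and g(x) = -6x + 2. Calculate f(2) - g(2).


f(2) = -6
g(2) = -10
Difference = 4

4


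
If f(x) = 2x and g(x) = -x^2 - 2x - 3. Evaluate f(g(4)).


g(4) = -27
f(-27) = -54

-54


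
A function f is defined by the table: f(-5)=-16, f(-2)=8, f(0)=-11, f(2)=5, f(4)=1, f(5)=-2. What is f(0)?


Reading from the table at x = 0

-11


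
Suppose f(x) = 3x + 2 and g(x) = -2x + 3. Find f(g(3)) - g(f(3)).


f(g(3)) = -7
g(f(3)) = -19
Difference = 12

12


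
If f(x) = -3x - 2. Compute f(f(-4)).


f(-4) = 10
f(10) = -32

-32


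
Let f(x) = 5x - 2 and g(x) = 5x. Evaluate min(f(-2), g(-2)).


f(-2) = -12
g(-2) = -10
min = -12

-12


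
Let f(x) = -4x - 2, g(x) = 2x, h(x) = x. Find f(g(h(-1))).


h(-1) = -1
g(-1) = -2
f(-2) = 6

6


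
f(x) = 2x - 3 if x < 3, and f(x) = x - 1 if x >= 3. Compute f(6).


6 satisfies x >= 3
f(6) = 5

5


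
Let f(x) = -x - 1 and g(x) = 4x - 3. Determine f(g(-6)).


g(-6) = -27
f(-27) = 26

26


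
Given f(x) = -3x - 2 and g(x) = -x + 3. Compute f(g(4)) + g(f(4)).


f(g(4)) = 1
g(f(4)) = 17
Sum = 18

18


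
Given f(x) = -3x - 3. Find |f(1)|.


f(1) = -6
|-6| = 6

6


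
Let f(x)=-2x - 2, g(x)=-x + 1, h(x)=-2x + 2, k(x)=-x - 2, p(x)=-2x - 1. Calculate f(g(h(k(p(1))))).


p(1) = -3
k(-3) = 1
h(1) = 0
g(0) = 1
f(1) = -4

-4


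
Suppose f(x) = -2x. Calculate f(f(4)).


f(4) = -8
f(-8) = 16

16


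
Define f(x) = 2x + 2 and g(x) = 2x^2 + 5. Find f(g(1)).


g(1) = 7
f(7) = 16

16


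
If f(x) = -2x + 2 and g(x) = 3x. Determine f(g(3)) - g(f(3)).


f(g(3)) = -16
g(f(3)) = -12
Difference = -4

-4


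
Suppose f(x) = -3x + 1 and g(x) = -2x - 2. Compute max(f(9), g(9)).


-20


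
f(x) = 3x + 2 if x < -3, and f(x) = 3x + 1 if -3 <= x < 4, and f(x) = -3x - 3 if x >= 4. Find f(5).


5 satisfies x >= 4
f(5) = -18

-18


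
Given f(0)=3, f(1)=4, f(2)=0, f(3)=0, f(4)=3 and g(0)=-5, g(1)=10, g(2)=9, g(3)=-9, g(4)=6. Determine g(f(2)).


-5


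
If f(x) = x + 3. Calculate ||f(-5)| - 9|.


f(-5) = -2
|-2| = 2
|2 - 9| = 7

7


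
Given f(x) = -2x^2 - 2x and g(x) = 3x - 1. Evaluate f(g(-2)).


g(-2) = -7
f(-7) = (-2)*(-7)^2 - 2*(-7) = -84

-84


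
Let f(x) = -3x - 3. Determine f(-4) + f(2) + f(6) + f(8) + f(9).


f(-4) = 9
f(2) = -9
f(6) = -21
f(8) = -27
f(9) = -30
Sum = -78

-78


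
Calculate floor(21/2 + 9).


21/2 = 10.5
10.5 + 9 = 19.5
floor(19.5) = 19

19


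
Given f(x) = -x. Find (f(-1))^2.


f(-1) = 1
(1)^2 = 1

1


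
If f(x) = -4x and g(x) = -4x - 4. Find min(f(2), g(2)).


f(2) = -8
g(2) = -12
min = -12

-12


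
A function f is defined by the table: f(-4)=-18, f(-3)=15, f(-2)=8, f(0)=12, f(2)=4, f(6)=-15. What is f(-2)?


Reading from the table at x = -2

8


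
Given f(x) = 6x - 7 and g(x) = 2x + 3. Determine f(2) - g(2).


f(2) = 5
g(2) = 7
Difference = -2

-2


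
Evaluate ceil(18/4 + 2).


7


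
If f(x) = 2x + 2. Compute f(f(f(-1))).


f(-1) = 0
f(0) = 2
f(2) = 6

6


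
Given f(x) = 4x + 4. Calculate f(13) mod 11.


f(13) = 56
56 mod 11 = 1

1


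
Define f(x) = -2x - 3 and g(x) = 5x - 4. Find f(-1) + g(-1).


f(-1) = -1
g(-1) = -9
Sum = -10

-10


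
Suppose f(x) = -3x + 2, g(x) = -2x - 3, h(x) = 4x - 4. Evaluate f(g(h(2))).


h(2) = 4
g(4) = -11
f(-11) = 35

35


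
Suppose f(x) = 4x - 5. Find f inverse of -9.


Solve 4x - 5 = -9
x = (-9 + 5) / 4 = -1

-1


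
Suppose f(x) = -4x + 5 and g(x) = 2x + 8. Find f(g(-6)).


g(-6) = -4
f(-4) = 21

21


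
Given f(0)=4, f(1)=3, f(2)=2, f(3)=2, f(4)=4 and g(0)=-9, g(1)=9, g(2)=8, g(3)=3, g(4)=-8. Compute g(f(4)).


f(4) = 4
g(4) = -8

-8


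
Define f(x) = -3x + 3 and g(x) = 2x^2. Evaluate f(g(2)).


g(2) = 8
f(8) = -21

-21


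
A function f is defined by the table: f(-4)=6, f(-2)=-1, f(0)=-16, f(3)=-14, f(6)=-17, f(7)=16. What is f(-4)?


Reading from the table at x = -4

6


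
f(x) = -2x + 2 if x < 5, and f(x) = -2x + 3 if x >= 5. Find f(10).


10 satisfies x >= 5
f(10) = -17

-17


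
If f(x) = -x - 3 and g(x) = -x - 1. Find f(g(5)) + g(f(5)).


f(g(5)) = 3
g(f(5)) = 7
Sum = 10

10


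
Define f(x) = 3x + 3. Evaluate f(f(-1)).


f(-1) = 0
f(0) = 3

3


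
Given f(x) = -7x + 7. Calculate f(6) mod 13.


4


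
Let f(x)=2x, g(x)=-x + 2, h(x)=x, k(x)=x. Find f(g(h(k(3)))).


-2


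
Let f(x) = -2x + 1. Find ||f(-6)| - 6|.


7


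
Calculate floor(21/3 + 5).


21/3 = 7
7 + 5 = 12
floor(12) = 12

12


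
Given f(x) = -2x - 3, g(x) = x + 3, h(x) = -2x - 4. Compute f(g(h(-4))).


h(-4) = 4
g(4) = 7
f(7) = -17

-17


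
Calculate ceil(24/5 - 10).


24/5 = 4.8
4.8 - 10 = -5.2
ceil(-5.2) = -5

-5


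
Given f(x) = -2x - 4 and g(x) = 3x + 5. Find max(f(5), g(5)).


f(5) = -14
g(5) = 20
max = 20

20


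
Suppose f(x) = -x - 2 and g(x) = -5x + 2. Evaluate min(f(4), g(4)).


f(4) = -6
g(4) = -18
min = -18

-18


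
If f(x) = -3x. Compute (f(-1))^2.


9


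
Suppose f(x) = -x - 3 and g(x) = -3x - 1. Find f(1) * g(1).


f(1) = -4
g(1) = -4
Product = 16

16


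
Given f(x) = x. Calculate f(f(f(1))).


f(1) = 1
f(1) = 1
f(1) = 1

1


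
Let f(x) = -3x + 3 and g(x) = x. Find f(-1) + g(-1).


5


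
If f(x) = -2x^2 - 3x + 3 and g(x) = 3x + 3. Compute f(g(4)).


g(4) = 15
f(15) = (-2)*(15)^2 - 3*(15) + 3 = -492

-492


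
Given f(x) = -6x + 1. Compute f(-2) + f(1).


f(-2) = 13
f(1) = -5
Sum = 8

8


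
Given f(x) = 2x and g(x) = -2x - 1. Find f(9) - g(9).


f(9) = 18
g(9) = -19
Difference = 37

37


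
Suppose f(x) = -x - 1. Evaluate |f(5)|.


f(5) = -6
|-6| = 6

6


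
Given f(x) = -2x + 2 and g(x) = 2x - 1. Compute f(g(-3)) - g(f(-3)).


f(g(-3)) = 16
g(f(-3)) = 15
Difference = 1

1


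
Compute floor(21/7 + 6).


21/7 = 3
3 + 6 = 9
floor(9) = 9

9


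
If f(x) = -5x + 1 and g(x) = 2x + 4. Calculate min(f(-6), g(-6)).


f(-6) = 31
g(-6) = -8
min = -8

-8


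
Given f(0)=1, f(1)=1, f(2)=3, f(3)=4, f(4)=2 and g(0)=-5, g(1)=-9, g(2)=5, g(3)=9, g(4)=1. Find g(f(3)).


f(3) = 4
g(4) = 1

1


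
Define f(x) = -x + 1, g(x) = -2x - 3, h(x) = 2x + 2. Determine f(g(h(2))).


h(2) = 6
g(6) = -15
f(-15) = 16

16


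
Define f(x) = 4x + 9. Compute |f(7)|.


f(7) = 37
|37| = 37

37


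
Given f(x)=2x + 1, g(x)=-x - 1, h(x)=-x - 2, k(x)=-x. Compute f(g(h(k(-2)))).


k(-2) = 2
h(2) = -4
g(-4) = 3
f(3) = 7

7


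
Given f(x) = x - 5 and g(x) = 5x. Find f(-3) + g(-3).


f(-3) = -8
g(-3) = -15
Sum = -23

-23


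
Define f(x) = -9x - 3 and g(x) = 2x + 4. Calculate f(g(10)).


g(10) = 24
f(24) = -219

-219


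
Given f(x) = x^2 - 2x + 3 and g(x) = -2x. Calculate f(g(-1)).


g(-1) = 2
f(2) = 1*(2)^2 - 2*(2) + 3 = 3

3


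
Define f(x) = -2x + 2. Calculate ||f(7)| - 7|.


f(7) = -12
|-12| = 12
|12 - 7| = 5

5


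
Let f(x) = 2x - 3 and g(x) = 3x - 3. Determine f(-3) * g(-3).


f(-3) = -9
g(-3) = -12
Product = 108

108


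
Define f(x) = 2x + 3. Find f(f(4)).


f(4) = 11
f(11) = 25

25


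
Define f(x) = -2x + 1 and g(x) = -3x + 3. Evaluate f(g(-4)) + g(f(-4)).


f(g(-4)) = -29
g(f(-4)) = -24
Sum = -53

-53


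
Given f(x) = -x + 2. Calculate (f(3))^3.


-1


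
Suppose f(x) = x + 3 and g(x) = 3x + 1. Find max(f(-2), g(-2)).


f(-2) = 1
g(-2) = -5
max = 1

1


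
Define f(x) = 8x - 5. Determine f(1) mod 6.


f(1) = 3
3 mod 6 = 3

3


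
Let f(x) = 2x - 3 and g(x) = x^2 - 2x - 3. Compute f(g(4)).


g(4) = 5
f(5) = 7

7


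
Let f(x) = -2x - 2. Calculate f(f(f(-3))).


f(-3) = 4
f(4) = -10
f(-10) = 18

18


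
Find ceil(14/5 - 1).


14/5 = 2.8
2.8 - 1 = 1.8
ceil(1.8) = 2

2


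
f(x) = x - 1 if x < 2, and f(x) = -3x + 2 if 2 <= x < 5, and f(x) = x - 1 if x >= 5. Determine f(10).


10 satisfies x >= 5
f(10) = 9

9


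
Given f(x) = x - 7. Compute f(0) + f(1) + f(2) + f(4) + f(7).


f(0) = -7
f(1) = -6
f(2) = -5
f(4) = -3
f(7) = 0
Sum = -21

-21


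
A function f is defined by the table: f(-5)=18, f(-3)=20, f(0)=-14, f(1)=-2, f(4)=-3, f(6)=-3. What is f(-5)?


Reading from the table at x = -5

18


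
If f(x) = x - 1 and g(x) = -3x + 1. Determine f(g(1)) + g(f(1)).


f(g(1)) = -3
g(f(1)) = 1
Sum = -2

-2


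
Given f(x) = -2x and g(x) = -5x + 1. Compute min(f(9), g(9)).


f(9) = -18
g(9) = -44
min = -44

-44


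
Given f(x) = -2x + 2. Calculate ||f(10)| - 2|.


f(10) = -18
|-18| = 18
|18 - 2| = 16

16


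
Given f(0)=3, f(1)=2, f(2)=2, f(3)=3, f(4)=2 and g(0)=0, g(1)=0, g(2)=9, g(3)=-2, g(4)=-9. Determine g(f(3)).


f(3) = 3
g(3) = -2

-2


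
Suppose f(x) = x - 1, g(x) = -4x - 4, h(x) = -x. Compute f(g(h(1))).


h(1) = -1
g(-1) = 0
f(0) = -1

-1


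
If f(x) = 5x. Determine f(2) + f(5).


f(2) = 10
f(5) = 25
Sum = 35

35


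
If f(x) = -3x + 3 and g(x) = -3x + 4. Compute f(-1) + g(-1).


f(-1) = 6
g(-1) = 7
Sum = 13

13


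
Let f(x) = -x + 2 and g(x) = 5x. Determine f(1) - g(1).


f(1) = 1
g(1) = 5
Difference = -4

-4


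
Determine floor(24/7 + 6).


24/7 = 3.4286
3.4286 + 6 = 9.4286
floor(9.4286) = 9

9


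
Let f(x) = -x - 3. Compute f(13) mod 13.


f(13) = -16
-16 mod 13 = 10

10


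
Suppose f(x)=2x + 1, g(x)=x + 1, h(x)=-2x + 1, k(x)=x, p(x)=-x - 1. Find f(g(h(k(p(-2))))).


1


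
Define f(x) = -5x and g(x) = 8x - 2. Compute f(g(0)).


g(0) = -2
f(-2) = 10

10


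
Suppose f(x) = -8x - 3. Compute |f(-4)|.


f(-4) = 29
|29| = 29

29


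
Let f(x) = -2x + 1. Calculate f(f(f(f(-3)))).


f(-3) = 7
f(7) = -13
f(-13) = 27
f(27) = -53

-53


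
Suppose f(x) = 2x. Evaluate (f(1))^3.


f(1) = 2
(2)^3 = 8

8


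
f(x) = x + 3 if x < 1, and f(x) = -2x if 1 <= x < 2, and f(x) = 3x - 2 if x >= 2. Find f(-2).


-2 satisfies x < 1
f(-2) = 1

1


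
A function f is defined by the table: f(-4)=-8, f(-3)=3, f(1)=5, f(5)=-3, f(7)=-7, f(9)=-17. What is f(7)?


Reading from the table at x = 7

-7


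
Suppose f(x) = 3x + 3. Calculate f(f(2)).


f(2) = 9
f(9) = 30

30


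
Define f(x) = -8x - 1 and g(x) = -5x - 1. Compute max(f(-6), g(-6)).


f(-6) = 47
g(-6) = 29
max = 47

47


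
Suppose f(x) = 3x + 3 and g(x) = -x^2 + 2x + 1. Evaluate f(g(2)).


g(2) = 1
f(1) = 6

6


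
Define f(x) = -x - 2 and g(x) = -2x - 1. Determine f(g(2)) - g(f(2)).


f(g(2)) = 3
g(f(2)) = 7
Difference = -4

-4


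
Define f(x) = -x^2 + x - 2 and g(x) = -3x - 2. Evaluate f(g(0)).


-8


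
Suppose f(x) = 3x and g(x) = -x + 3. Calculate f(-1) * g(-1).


-12


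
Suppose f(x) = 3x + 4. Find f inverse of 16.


Solve 3x + 4 = 16
x = (16 - 4) / 3 = 4

4


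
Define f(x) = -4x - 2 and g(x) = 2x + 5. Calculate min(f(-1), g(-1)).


f(-1) = 2
g(-1) = 3
min = 2

2


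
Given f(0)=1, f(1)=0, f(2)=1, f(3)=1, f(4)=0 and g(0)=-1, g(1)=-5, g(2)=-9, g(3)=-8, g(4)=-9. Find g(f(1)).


f(1) = 0
g(0) = -1

-1


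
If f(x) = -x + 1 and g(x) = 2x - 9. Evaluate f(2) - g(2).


f(2) = -1
g(2) = -5
Difference = 4

4


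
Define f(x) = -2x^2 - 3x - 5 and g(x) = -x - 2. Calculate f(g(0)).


g(0) = -2
f(-2) = (-2)*(-2)^2 - 3*(-2) - 5 = -7

-7


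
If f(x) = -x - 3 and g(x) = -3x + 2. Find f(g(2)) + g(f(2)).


f(g(2)) = 1
g(f(2)) = 17
Sum = 18

18


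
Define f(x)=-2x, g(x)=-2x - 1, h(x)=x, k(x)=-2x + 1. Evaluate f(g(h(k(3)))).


-18


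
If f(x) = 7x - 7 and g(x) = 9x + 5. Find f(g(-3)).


g(-3) = -22
f(-22) = -161

-161


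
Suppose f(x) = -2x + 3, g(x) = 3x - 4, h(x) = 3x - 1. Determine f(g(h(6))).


h(6) = 17
g(17) = 47
f(47) = -91

-91


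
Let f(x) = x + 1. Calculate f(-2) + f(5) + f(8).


f(-2) = -1
f(5) = 6
f(8) = 9
Sum = 14

14


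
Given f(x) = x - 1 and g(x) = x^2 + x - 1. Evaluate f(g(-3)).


g(-3) = 5
f(5) = 4

4


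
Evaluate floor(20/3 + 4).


20/3 = 6.6667
6.6667 + 4 = 10.6667
floor(10.6667) = 10

10


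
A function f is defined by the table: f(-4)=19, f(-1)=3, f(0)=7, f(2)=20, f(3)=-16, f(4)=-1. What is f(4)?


-1


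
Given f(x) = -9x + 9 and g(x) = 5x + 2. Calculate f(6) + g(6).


f(6) = -45
g(6) = 32
Sum = -13

-13


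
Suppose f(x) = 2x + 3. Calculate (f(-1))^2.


1


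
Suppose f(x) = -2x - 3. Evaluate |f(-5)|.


f(-5) = 7
|7| = 7

7


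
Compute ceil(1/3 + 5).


1/3 = 0.3333
0.3333 + 5 = 5.3333
ceil(5.3333) = 6

6


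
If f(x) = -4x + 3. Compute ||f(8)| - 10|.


f(8) = -29
|-29| = 29
|29 - 10| = 19

19


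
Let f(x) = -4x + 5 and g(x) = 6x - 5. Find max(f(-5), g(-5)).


f(-5) = 25
g(-5) = -35
max = 25

25


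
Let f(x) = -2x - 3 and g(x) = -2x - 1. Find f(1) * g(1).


f(1) = -5
g(1) = -3
Product = 15

15


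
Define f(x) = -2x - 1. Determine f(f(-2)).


f(-2) = 3
f(3) = -7

-7


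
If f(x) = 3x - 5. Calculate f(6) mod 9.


4


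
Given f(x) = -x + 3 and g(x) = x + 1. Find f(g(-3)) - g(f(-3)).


f(g(-3)) = 5
g(f(-3)) = 7
Difference = -2

-2


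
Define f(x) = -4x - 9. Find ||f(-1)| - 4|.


1


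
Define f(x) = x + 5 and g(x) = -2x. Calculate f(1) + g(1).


f(1) = 6
g(1) = -2
Sum = 4

4


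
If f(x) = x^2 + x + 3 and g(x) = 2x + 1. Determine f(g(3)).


g(3) = 7
f(7) = 1*(7)^2 + 1*(7) + 3 = 59

59


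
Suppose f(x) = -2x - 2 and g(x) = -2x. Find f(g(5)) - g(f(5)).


-6


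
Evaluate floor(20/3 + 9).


20/3 = 6.6667
6.6667 + 9 = 15.6667
floor(15.6667) = 15

15


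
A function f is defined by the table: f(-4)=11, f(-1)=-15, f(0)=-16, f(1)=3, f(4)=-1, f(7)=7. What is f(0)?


Reading from the table at x = 0

-16


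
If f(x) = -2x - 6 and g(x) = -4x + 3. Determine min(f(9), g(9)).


f(9) = -24
g(9) = -33
min = -33

-33


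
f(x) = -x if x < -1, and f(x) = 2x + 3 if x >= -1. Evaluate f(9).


9 satisfies x >= -1
f(9) = 21

21


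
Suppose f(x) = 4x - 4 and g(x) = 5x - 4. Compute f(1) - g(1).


f(1) = 0
g(1) = 1
Difference = -1

-1


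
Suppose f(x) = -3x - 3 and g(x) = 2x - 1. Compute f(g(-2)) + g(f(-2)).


f(g(-2)) = 12
g(f(-2)) = 5
Sum = 17

17


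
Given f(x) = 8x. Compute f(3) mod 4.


0


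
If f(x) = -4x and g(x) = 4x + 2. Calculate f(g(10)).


g(10) = 42
f(42) = -168

-168


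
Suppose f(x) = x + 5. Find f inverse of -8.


Solve x + 5 = -8
x = (-8 - 5) / 1 = -13

-13


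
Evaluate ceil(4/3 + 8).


4/3 = 1.3333
1.3333 + 8 = 9.3333
ceil(9.3333) = 10

10


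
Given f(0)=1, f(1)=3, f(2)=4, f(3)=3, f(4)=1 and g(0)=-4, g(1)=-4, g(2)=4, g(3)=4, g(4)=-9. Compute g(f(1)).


f(1) = 3
g(3) = 4

4


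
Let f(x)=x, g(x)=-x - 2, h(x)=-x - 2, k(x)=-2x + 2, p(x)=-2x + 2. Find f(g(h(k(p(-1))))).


p(-1) = 4
k(4) = -6
h(-6) = 4
g(4) = -6
f(-6) = -6

-6


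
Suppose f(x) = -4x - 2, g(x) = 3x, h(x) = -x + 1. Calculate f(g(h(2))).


h(2) = -1
g(-1) = -3
f(-3) = 10

10


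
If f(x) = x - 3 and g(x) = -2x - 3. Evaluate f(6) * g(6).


-45


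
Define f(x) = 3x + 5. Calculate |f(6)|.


f(6) = 23
|23| = 23

23


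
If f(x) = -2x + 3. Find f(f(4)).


f(4) = -5
f(-5) = 13

13


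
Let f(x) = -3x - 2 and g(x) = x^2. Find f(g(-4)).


g(-4) = 16
f(16) = -50

-50


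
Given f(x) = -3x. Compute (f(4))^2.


f(4) = -12
(-12)^2 = 144

144


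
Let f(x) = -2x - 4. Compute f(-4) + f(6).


f(-4) = 4
f(6) = -16
Sum = -12

-12


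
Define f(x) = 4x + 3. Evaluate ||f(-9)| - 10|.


f(-9) = -33
|-33| = 33
|33 - 10| = 23

23


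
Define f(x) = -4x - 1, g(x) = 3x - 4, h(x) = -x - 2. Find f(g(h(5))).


h(5) = -7
g(-7) = -25
f(-25) = 99

99


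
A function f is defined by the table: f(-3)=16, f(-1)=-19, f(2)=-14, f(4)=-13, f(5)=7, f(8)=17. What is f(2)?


Reading from the table at x = 2

-14


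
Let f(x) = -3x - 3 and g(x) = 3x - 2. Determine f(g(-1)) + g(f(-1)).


10


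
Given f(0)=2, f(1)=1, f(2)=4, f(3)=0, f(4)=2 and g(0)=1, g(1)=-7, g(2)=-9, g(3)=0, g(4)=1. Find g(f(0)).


-9


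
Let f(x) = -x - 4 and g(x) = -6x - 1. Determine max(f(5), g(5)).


f(5) = -9
g(5) = -31
max = -9

-9


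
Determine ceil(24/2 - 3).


24/2 = 12
12 - 3 = 9
ceil(9) = 9

9


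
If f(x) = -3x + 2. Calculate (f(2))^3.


-64


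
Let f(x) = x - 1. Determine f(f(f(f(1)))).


f(1) = 0
f(0) = -1
f(-1) = -2
f(-2) = -3

-3


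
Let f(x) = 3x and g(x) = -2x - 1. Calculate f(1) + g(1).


0


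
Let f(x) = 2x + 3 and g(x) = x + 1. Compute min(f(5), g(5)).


f(5) = 13
g(5) = 6
min = 6

6


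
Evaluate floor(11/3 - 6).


11/3 = 3.6667
3.6667 - 6 = -2.3333
floor(-2.3333) = -3

-3


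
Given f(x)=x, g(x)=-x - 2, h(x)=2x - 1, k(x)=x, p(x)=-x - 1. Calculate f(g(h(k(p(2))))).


p(2) = -3
k(-3) = -3
h(-3) = -7
g(-7) = 5
f(5) = 5

5


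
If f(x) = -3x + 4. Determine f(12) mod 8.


f(12) = -32
-32 mod 8 = 0

0


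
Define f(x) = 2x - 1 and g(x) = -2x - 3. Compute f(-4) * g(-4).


f(-4) = -9
g(-4) = 5
Product = -45

-45


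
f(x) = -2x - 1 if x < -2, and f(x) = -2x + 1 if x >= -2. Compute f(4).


-7


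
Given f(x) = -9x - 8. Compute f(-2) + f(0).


f(-2) = 10
f(0) = -8
Sum = 2

2


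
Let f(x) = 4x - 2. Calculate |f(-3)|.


14


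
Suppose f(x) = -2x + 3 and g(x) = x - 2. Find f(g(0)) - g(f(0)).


6


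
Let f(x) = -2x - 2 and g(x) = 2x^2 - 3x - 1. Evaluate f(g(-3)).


g(-3) = 26
f(26) = -54

-54


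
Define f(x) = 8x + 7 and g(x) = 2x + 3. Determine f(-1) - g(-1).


-2


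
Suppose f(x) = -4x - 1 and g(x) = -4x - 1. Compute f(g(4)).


67


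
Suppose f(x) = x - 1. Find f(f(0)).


-2


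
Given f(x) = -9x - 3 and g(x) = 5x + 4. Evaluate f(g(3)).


-174


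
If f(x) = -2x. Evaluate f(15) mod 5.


f(15) = -30
-30 mod 5 = 0

0


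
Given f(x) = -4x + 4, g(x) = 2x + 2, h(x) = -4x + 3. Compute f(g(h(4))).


h(4) = -13
g(-13) = -24
f(-24) = 100

100


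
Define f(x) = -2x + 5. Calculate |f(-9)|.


f(-9) = 23
|23| = 23

23


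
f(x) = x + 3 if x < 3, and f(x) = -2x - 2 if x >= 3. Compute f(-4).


-4 satisfies x < 3
f(-4) = -1

-1


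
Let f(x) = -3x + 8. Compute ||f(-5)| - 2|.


21


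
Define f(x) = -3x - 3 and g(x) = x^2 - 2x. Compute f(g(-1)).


g(-1) = 3
f(3) = -12

-12


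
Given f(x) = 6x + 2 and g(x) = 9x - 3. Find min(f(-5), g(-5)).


f(-5) = -28
g(-5) = -48
min = -48

-48


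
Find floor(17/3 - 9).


17/3 = 5.6667
5.6667 - 9 = -3.3333
floor(-3.3333) = -4

-4


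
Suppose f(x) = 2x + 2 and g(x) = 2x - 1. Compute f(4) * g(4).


f(4) = 10
g(4) = 7
Product = 70

70


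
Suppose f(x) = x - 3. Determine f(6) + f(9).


9


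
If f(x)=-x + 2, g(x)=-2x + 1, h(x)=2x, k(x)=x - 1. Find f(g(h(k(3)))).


k(3) = 2
h(2) = 4
g(4) = -7
f(-7) = 9

9


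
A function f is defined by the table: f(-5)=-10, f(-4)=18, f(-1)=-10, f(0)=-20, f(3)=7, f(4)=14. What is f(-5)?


-10


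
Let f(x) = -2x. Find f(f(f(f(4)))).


f(4) = -8
f(-8) = 16
f(16) = -32
f(-32) = 64

64
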